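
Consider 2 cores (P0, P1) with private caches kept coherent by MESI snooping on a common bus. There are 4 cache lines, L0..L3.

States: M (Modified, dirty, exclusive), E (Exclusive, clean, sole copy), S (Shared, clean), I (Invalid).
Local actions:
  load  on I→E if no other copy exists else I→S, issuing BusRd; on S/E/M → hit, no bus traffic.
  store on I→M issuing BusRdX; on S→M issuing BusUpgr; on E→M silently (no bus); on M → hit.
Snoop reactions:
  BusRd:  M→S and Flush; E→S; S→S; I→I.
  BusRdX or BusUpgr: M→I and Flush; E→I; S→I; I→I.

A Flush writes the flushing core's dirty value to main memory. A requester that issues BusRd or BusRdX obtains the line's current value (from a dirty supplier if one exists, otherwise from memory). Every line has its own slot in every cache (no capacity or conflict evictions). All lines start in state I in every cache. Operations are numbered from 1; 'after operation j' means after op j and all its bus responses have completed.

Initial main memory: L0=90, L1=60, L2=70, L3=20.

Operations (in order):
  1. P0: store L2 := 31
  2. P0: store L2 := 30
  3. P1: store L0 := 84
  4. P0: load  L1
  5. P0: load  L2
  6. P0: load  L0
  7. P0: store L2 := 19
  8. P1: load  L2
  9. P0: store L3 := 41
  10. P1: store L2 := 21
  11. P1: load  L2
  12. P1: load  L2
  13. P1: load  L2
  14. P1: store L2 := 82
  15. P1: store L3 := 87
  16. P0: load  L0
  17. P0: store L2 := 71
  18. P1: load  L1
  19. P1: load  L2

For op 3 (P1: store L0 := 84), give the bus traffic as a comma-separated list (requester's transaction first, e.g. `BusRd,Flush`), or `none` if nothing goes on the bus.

1. P0: store L2 := 31  bus=[BusRdX]  L2: P0=M P1=I  mem[L2]=70
2. P0: store L2 := 30  bus=[-]  L2: P0=M P1=I  mem[L2]=70
3. P1: store L0 := 84  bus=[BusRdX]  L0: P0=I P1=M  mem[L0]=90
4. P0: load  L1  bus=[BusRd]  L1: P0=E P1=I  mem[L1]=60
5. P0: load  L2  bus=[-]  L2: P0=M P1=I  mem[L2]=70
6. P0: load  L0  bus=[BusRd,Flush]  L0: P0=S P1=S  mem[L0]=84
7. P0: store L2 := 19  bus=[-]  L2: P0=M P1=I  mem[L2]=70
8. P1: load  L2  bus=[BusRd,Flush]  L2: P0=S P1=S  mem[L2]=19
9. P0: store L3 := 41  bus=[BusRdX]  L3: P0=M P1=I  mem[L3]=20
10. P1: store L2 := 21  bus=[BusUpgr]  L2: P0=I P1=M  mem[L2]=19
11. P1: load  L2  bus=[-]  L2: P0=I P1=M  mem[L2]=19
12. P1: load  L2  bus=[-]  L2: P0=I P1=M  mem[L2]=19
13. P1: load  L2  bus=[-]  L2: P0=I P1=M  mem[L2]=19
14. P1: store L2 := 82  bus=[-]  L2: P0=I P1=M  mem[L2]=19
15. P1: store L3 := 87  bus=[BusRdX,Flush]  L3: P0=I P1=M  mem[L3]=41
16. P0: load  L0  bus=[-]  L0: P0=S P1=S  mem[L0]=84
17. P0: store L2 := 71  bus=[BusRdX,Flush]  L2: P0=M P1=I  mem[L2]=82
18. P1: load  L1  bus=[BusRd]  L1: P0=S P1=S  mem[L1]=60
19. P1: load  L2  bus=[BusRd,Flush]  L2: P0=S P1=S  mem[L2]=71

bus = BusRdX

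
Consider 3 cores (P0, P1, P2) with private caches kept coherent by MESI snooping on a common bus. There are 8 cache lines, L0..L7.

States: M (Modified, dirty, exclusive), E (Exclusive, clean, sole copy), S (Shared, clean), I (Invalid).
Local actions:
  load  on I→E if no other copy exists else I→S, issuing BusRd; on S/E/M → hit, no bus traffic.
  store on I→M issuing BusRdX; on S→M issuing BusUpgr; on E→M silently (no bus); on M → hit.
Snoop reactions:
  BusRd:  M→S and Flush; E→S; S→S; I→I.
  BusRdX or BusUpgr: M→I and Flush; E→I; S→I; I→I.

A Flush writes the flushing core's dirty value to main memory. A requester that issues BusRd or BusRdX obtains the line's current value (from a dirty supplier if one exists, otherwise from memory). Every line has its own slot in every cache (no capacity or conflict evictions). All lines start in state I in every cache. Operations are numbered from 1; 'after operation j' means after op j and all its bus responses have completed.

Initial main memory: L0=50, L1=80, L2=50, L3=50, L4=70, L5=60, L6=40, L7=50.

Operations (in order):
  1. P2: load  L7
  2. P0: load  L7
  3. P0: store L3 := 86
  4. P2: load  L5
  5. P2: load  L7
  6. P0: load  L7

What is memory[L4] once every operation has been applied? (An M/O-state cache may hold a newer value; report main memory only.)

step 1: P2: load  L7  ⟶  IIE  (L7)  txn=BusRd  M[L7]=50
step 2: P0: load  L7  ⟶  SIS  (L7)  txn=BusRd  M[L7]=50
step 3: P0: store L3 := 86  ⟶  MII  (L3)  txn=BusRdX  M[L3]=50
step 4: P2: load  L5  ⟶  IIE  (L5)  txn=BusRd  M[L5]=60
step 5: P2: load  L7  ⟶  SIS  (L7)  txn=∅  M[L7]=50
step 6: P0: load  L7  ⟶  SIS  (L7)  txn=∅  M[L7]=50

memory[L4] = 70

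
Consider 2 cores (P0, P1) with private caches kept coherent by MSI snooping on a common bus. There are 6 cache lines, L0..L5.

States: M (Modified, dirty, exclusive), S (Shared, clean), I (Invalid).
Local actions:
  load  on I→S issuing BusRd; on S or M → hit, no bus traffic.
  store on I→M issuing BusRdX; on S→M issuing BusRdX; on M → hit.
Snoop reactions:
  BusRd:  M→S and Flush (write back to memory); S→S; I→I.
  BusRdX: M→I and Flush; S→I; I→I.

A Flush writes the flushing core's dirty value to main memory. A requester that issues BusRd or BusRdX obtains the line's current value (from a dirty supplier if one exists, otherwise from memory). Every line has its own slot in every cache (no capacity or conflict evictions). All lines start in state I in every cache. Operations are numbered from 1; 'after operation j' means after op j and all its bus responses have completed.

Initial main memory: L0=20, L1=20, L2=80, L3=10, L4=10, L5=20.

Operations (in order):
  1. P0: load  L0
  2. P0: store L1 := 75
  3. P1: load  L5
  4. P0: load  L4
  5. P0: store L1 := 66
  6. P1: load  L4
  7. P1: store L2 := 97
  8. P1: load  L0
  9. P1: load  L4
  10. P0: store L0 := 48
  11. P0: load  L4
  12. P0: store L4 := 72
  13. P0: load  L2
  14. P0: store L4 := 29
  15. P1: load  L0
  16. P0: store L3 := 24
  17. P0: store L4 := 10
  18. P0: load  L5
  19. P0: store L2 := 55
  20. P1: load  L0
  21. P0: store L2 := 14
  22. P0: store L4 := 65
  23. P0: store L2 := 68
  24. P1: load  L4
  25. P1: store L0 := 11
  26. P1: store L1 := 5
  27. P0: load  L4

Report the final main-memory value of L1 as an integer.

memory[L1] = 66

step 1: P0: load  L0  ⟶  SI  (L0)  txn=BusRd  M[L0]=20
step 2: P0: store L1 := 75  ⟶  MI  (L1)  txn=BusRdX  M[L1]=20
step 3: P1: load  L5  ⟶  IS  (L5)  txn=BusRd  M[L5]=20
step 4: P0: load  L4  ⟶  SI  (L4)  txn=BusRd  M[L4]=10
step 5: P0: store L1 := 66  ⟶  MI  (L1)  txn=∅  M[L1]=20
step 6: P1: load  L4  ⟶  SS  (L4)  txn=BusRd  M[L4]=10
step 7: P1: store L2 := 97  ⟶  IM  (L2)  txn=BusRdX  M[L2]=80
step 8: P1: load  L0  ⟶  SS  (L0)  txn=BusRd  M[L0]=20
step 9: P1: load  L4  ⟶  SS  (L4)  txn=∅  M[L4]=10
step 10: P0: store L0 := 48  ⟶  MI  (L0)  txn=BusRdX  M[L0]=20
step 11: P0: load  L4  ⟶  SS  (L4)  txn=∅  M[L4]=10
step 12: P0: store L4 := 72  ⟶  MI  (L4)  txn=BusRdX  M[L4]=10
step 13: P0: load  L2  ⟶  SS  (L2)  txn=BusRd+Flush  M[L2]=97
step 14: P0: store L4 := 29  ⟶  MI  (L4)  txn=∅  M[L4]=10
step 15: P1: load  L0  ⟶  SS  (L0)  txn=BusRd+Flush  M[L0]=48
step 16: P0: store L3 := 24  ⟶  MI  (L3)  txn=BusRdX  M[L3]=10
step 17: P0: store L4 := 10  ⟶  MI  (L4)  txn=∅  M[L4]=10
step 18: P0: load  L5  ⟶  SS  (L5)  txn=BusRd  M[L5]=20
step 19: P0: store L2 := 55  ⟶  MI  (L2)  txn=BusRdX  M[L2]=97
step 20: P1: load  L0  ⟶  SS  (L0)  txn=∅  M[L0]=48
step 21: P0: store L2 := 14  ⟶  MI  (L2)  txn=∅  M[L2]=97
step 22: P0: store L4 := 65  ⟶  MI  (L4)  txn=∅  M[L4]=10
step 23: P0: store L2 := 68  ⟶  MI  (L2)  txn=∅  M[L2]=97
step 24: P1: load  L4  ⟶  SS  (L4)  txn=BusRd+Flush  M[L4]=65
step 25: P1: store L0 := 11  ⟶  IM  (L0)  txn=BusRdX  M[L0]=48
step 26: P1: store L1 := 5  ⟶  IM  (L1)  txn=BusRdX+Flush  M[L1]=66
step 27: P0: load  L4  ⟶  SS  (L4)  txn=∅  M[L4]=65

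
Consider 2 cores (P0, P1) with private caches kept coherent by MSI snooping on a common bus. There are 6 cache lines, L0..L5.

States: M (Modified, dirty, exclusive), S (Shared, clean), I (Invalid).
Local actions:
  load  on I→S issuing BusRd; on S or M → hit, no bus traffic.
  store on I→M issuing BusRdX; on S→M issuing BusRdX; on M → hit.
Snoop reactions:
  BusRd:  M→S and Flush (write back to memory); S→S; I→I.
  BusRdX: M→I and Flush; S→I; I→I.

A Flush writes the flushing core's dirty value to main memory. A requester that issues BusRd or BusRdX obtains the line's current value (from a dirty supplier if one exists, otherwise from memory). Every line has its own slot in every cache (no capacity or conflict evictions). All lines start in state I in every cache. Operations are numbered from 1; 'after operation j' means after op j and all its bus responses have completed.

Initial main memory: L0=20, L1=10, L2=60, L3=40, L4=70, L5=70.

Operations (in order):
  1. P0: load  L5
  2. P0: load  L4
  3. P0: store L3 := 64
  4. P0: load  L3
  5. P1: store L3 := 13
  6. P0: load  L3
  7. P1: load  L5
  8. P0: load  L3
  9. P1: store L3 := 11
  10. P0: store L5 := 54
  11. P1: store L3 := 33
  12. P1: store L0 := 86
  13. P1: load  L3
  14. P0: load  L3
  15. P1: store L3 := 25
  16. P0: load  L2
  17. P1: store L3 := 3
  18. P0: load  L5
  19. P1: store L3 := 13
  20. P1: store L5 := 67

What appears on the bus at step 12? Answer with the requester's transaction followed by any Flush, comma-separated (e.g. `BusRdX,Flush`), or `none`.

bus = BusRdX

1. P0: load  L5  bus=[BusRd]  L5: P0=S P1=I  mem[L5]=70
2. P0: load  L4  bus=[BusRd]  L4: P0=S P1=I  mem[L4]=70
3. P0: store L3 := 64  bus=[BusRdX]  L3: P0=M P1=I  mem[L3]=40
4. P0: load  L3  bus=[-]  L3: P0=M P1=I  mem[L3]=40
5. P1: store L3 := 13  bus=[BusRdX,Flush]  L3: P0=I P1=M  mem[L3]=64
6. P0: load  L3  bus=[BusRd,Flush]  L3: P0=S P1=S  mem[L3]=13
7. P1: load  L5  bus=[BusRd]  L5: P0=S P1=S  mem[L5]=70
8. P0: load  L3  bus=[-]  L3: P0=S P1=S  mem[L3]=13
9. P1: store L3 := 11  bus=[BusRdX]  L3: P0=I P1=M  mem[L3]=13
10. P0: store L5 := 54  bus=[BusRdX]  L5: P0=M P1=I  mem[L5]=70
11. P1: store L3 := 33  bus=[-]  L3: P0=I P1=M  mem[L3]=13
12. P1: store L0 := 86  bus=[BusRdX]  L0: P0=I P1=M  mem[L0]=20
13. P1: load  L3  bus=[-]  L3: P0=I P1=M  mem[L3]=13
14. P0: load  L3  bus=[BusRd,Flush]  L3: P0=S P1=S  mem[L3]=33
15. P1: store L3 := 25  bus=[BusRdX]  L3: P0=I P1=M  mem[L3]=33
16. P0: load  L2  bus=[BusRd]  L2: P0=S P1=I  mem[L2]=60
17. P1: store L3 := 3  bus=[-]  L3: P0=I P1=M  mem[L3]=33
18. P0: load  L5  bus=[-]  L5: P0=M P1=I  mem[L5]=70
19. P1: store L3 := 13  bus=[-]  L3: P0=I P1=M  mem[L3]=33
20. P1: store L5 := 67  bus=[BusRdX,Flush]  L5: P0=I P1=M  mem[L5]=54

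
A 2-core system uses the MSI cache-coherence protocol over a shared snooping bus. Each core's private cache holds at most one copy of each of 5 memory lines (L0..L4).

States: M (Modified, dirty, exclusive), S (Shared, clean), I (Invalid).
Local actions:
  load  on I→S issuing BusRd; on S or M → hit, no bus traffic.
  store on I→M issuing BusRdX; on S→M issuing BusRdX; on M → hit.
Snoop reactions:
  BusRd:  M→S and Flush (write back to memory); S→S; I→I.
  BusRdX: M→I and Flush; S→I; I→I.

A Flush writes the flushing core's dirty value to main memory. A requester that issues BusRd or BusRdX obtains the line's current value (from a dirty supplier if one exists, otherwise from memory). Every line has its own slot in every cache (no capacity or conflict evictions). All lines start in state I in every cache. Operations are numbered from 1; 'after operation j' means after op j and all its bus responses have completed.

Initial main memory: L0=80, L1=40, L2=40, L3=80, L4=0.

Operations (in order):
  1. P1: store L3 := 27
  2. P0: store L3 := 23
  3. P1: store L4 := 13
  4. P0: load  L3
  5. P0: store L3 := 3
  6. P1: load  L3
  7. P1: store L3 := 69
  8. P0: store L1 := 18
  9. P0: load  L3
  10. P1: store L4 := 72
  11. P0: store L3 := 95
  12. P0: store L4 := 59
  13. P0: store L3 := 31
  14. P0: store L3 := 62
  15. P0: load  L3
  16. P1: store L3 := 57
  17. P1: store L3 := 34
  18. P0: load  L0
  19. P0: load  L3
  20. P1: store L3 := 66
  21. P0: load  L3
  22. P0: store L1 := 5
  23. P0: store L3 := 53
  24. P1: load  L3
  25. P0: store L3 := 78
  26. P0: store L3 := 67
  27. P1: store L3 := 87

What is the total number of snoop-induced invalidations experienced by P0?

step 1: P1: store L3 := 27  ⟶  IM  (L3)  txn=BusRdX  M[L3]=80
step 2: P0: store L3 := 23  ⟶  MI  (L3)  txn=BusRdX+Flush  M[L3]=27
step 3: P1: store L4 := 13  ⟶  IM  (L4)  txn=BusRdX  M[L4]=0
step 4: P0: load  L3  ⟶  MI  (L3)  txn=∅  M[L3]=27
step 5: P0: store L3 := 3  ⟶  MI  (L3)  txn=∅  M[L3]=27
step 6: P1: load  L3  ⟶  SS  (L3)  txn=BusRd+Flush  M[L3]=3
step 7: P1: store L3 := 69  ⟶  IM  (L3)  txn=BusRdX  M[L3]=3
step 8: P0: store L1 := 18  ⟶  MI  (L1)  txn=BusRdX  M[L1]=40
step 9: P0: load  L3  ⟶  SS  (L3)  txn=BusRd+Flush  M[L3]=69
step 10: P1: store L4 := 72  ⟶  IM  (L4)  txn=∅  M[L4]=0
step 11: P0: store L3 := 95  ⟶  MI  (L3)  txn=BusRdX  M[L3]=69
step 12: P0: store L4 := 59  ⟶  MI  (L4)  txn=BusRdX+Flush  M[L4]=72
step 13: P0: store L3 := 31  ⟶  MI  (L3)  txn=∅  M[L3]=69
step 14: P0: store L3 := 62  ⟶  MI  (L3)  txn=∅  M[L3]=69
step 15: P0: load  L3  ⟶  MI  (L3)  txn=∅  M[L3]=69
step 16: P1: store L3 := 57  ⟶  IM  (L3)  txn=BusRdX+Flush  M[L3]=62
step 17: P1: store L3 := 34  ⟶  IM  (L3)  txn=∅  M[L3]=62
step 18: P0: load  L0  ⟶  SI  (L0)  txn=BusRd  M[L0]=80
step 19: P0: load  L3  ⟶  SS  (L3)  txn=BusRd+Flush  M[L3]=34
step 20: P1: store L3 := 66  ⟶  IM  (L3)  txn=BusRdX  M[L3]=34
step 21: P0: load  L3  ⟶  SS  (L3)  txn=BusRd+Flush  M[L3]=66
step 22: P0: store L1 := 5  ⟶  MI  (L1)  txn=∅  M[L1]=40
step 23: P0: store L3 := 53  ⟶  MI  (L3)  txn=BusRdX  M[L3]=66
step 24: P1: load  L3  ⟶  SS  (L3)  txn=BusRd+Flush  M[L3]=53
step 25: P0: store L3 := 78  ⟶  MI  (L3)  txn=BusRdX  M[L3]=53
step 26: P0: store L3 := 67  ⟶  MI  (L3)  txn=∅  M[L3]=53
step 27: P1: store L3 := 87  ⟶  IM  (L3)  txn=BusRdX+Flush  M[L3]=67

invalidations = 4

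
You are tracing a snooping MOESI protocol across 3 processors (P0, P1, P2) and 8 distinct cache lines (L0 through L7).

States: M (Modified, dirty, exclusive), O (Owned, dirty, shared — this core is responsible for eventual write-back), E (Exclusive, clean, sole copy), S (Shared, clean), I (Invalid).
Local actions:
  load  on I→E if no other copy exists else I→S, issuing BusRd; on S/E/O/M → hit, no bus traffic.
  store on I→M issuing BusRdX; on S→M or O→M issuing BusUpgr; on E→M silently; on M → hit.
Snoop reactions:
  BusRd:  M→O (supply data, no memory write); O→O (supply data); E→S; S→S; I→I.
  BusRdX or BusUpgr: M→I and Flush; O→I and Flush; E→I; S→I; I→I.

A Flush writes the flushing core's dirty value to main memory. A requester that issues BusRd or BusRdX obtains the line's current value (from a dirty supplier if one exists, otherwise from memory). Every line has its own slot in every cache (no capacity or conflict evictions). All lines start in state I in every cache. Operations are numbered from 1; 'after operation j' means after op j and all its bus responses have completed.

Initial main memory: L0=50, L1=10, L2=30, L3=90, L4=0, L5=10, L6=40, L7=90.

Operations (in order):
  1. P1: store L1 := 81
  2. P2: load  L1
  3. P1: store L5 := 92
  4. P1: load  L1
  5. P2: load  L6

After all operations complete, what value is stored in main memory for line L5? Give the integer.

[1] P1: store L1 := 81 | P0:I, P1:M(81), P2:I | bus: BusRdX
[2] P2: load  L1 | P0:I, P1:O(81), P2:S(81) | bus: BusRd
[3] P1: store L5 := 92 | P0:I, P1:M(92), P2:I | bus: BusRdX
[4] P1: load  L1 | P0:I, P1:O(81), P2:S(81) | bus: none
[5] P2: load  L6 | P0:I, P1:I, P2:E(40) | bus: BusRd

memory[L5] = 10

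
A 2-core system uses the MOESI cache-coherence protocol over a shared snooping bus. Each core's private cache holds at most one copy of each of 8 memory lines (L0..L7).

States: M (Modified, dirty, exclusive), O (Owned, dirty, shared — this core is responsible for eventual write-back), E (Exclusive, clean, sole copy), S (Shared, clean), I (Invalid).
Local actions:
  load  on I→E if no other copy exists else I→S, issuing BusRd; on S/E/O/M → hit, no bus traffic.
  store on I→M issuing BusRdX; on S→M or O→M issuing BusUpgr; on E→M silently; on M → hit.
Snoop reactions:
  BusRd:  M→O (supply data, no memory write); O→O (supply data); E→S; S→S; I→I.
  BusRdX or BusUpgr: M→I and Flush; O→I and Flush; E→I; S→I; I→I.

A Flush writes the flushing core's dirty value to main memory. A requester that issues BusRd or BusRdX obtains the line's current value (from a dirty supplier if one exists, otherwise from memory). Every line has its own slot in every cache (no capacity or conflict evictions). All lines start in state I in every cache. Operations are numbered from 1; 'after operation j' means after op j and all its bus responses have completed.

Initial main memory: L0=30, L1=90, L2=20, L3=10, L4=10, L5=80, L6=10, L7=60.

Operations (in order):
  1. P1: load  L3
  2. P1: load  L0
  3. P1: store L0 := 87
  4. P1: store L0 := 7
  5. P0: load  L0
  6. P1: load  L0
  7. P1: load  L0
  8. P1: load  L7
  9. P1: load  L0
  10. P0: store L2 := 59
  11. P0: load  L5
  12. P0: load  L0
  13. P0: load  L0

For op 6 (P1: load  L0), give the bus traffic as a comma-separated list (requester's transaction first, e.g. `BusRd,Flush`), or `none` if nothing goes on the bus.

1. P1: load  L3  bus=[BusRd]  L3: P0=I P1=E  mem[L3]=10
2. P1: load  L0  bus=[BusRd]  L0: P0=I P1=E  mem[L0]=30
3. P1: store L0 := 87  bus=[-]  L0: P0=I P1=M  mem[L0]=30
4. P1: store L0 := 7  bus=[-]  L0: P0=I P1=M  mem[L0]=30
5. P0: load  L0  bus=[BusRd]  L0: P0=S P1=O  mem[L0]=30
6. P1: load  L0  bus=[-]  L0: P0=S P1=O  mem[L0]=30
7. P1: load  L0  bus=[-]  L0: P0=S P1=O  mem[L0]=30
8. P1: load  L7  bus=[BusRd]  L7: P0=I P1=E  mem[L7]=60
9. P1: load  L0  bus=[-]  L0: P0=S P1=O  mem[L0]=30
10. P0: store L2 := 59  bus=[BusRdX]  L2: P0=M P1=I  mem[L2]=20
11. P0: load  L5  bus=[BusRd]  L5: P0=E P1=I  mem[L5]=80
12. P0: load  L0  bus=[-]  L0: P0=S P1=O  mem[L0]=30
13. P0: load  L0  bus=[-]  L0: P0=S P1=O  mem[L0]=30

bus = none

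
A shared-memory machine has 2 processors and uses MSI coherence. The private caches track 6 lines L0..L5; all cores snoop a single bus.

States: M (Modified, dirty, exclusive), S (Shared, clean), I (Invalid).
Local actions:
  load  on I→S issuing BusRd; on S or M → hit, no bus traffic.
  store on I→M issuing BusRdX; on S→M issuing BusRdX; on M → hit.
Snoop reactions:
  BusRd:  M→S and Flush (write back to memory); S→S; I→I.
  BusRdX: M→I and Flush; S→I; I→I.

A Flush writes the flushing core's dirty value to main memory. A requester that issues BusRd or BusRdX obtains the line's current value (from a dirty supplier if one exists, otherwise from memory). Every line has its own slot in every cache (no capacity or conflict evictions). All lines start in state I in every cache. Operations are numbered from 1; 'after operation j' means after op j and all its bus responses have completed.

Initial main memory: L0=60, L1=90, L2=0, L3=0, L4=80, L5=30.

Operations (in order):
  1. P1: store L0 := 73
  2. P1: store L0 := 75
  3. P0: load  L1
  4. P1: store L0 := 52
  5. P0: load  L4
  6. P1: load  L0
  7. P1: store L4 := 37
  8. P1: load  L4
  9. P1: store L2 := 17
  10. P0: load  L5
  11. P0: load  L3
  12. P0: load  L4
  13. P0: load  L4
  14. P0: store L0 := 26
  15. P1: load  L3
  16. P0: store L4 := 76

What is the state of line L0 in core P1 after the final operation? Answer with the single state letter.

[1] P1: store L0 := 73 | P0:I, P1:M(73) | bus: BusRdX
[2] P1: store L0 := 75 | P0:I, P1:M(75) | bus: none
[3] P0: load  L1 | P0:S(90), P1:I | bus: BusRd
[4] P1: store L0 := 52 | P0:I, P1:M(52) | bus: none
[5] P0: load  L4 | P0:S(80), P1:I | bus: BusRd
[6] P1: load  L0 | P0:I, P1:M(52) | bus: none
[7] P1: store L4 := 37 | P0:I, P1:M(37) | bus: BusRdX
[8] P1: load  L4 | P0:I, P1:M(37) | bus: none
[9] P1: store L2 := 17 | P0:I, P1:M(17) | bus: BusRdX
[10] P0: load  L5 | P0:S(30), P1:I | bus: BusRd
[11] P0: load  L3 | P0:S(0), P1:I | bus: BusRd
[12] P0: load  L4 | P0:S(37), P1:S(37) | bus: BusRd,Flush
[13] P0: load  L4 | P0:S(37), P1:S(37) | bus: none
[14] P0: store L0 := 26 | P0:M(26), P1:I | bus: BusRdX,Flush
[15] P1: load  L3 | P0:S(0), P1:S(0) | bus: BusRd
[16] P0: store L4 := 76 | P0:M(76), P1:I | bus: BusRdX

state = I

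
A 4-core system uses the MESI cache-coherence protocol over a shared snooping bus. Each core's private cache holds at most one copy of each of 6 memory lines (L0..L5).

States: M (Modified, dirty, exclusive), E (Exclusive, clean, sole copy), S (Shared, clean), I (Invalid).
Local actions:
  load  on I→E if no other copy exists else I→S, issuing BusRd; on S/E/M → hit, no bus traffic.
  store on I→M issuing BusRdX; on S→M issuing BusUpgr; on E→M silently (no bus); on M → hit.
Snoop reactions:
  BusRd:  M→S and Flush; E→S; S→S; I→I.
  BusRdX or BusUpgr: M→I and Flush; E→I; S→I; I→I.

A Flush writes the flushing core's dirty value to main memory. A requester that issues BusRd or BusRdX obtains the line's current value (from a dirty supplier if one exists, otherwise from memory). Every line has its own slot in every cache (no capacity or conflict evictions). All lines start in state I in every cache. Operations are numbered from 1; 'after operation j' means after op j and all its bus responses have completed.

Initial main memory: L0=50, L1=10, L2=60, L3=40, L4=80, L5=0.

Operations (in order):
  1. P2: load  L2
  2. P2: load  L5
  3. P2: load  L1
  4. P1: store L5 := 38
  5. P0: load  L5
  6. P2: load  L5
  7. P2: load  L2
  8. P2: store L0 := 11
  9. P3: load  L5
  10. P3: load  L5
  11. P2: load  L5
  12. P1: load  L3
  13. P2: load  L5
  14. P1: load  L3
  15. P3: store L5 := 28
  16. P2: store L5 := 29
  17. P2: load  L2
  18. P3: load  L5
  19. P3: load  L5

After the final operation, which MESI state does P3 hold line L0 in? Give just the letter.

state = I

1. P2: load  L2  bus=[BusRd]  L2: P0=I P1=I P2=E P3=I  mem[L2]=60
2. P2: load  L5  bus=[BusRd]  L5: P0=I P1=I P2=E P3=I  mem[L5]=0
3. P2: load  L1  bus=[BusRd]  L1: P0=I P1=I P2=E P3=I  mem[L1]=10
4. P1: store L5 := 38  bus=[BusRdX]  L5: P0=I P1=M P2=I P3=I  mem[L5]=0
5. P0: load  L5  bus=[BusRd,Flush]  L5: P0=S P1=S P2=I P3=I  mem[L5]=38
6. P2: load  L5  bus=[BusRd]  L5: P0=S P1=S P2=S P3=I  mem[L5]=38
7. P2: load  L2  bus=[-]  L2: P0=I P1=I P2=E P3=I  mem[L2]=60
8. P2: store L0 := 11  bus=[BusRdX]  L0: P0=I P1=I P2=M P3=I  mem[L0]=50
9. P3: load  L5  bus=[BusRd]  L5: P0=S P1=S P2=S P3=S  mem[L5]=38
10. P3: load  L5  bus=[-]  L5: P0=S P1=S P2=S P3=S  mem[L5]=38
11. P2: load  L5  bus=[-]  L5: P0=S P1=S P2=S P3=S  mem[L5]=38
12. P1: load  L3  bus=[BusRd]  L3: P0=I P1=E P2=I P3=I  mem[L3]=40
13. P2: load  L5  bus=[-]  L5: P0=S P1=S P2=S P3=S  mem[L5]=38
14. P1: load  L3  bus=[-]  L3: P0=I P1=E P2=I P3=I  mem[L3]=40
15. P3: store L5 := 28  bus=[BusUpgr]  L5: P0=I P1=I P2=I P3=M  mem[L5]=38
16. P2: store L5 := 29  bus=[BusRdX,Flush]  L5: P0=I P1=I P2=M P3=I  mem[L5]=28
17. P2: load  L2  bus=[-]  L2: P0=I P1=I P2=E P3=I  mem[L2]=60
18. P3: load  L5  bus=[BusRd,Flush]  L5: P0=I P1=I P2=S P3=S  mem[L5]=29
19. P3: load  L5  bus=[-]  L5: P0=I P1=I P2=S P3=S  mem[L5]=29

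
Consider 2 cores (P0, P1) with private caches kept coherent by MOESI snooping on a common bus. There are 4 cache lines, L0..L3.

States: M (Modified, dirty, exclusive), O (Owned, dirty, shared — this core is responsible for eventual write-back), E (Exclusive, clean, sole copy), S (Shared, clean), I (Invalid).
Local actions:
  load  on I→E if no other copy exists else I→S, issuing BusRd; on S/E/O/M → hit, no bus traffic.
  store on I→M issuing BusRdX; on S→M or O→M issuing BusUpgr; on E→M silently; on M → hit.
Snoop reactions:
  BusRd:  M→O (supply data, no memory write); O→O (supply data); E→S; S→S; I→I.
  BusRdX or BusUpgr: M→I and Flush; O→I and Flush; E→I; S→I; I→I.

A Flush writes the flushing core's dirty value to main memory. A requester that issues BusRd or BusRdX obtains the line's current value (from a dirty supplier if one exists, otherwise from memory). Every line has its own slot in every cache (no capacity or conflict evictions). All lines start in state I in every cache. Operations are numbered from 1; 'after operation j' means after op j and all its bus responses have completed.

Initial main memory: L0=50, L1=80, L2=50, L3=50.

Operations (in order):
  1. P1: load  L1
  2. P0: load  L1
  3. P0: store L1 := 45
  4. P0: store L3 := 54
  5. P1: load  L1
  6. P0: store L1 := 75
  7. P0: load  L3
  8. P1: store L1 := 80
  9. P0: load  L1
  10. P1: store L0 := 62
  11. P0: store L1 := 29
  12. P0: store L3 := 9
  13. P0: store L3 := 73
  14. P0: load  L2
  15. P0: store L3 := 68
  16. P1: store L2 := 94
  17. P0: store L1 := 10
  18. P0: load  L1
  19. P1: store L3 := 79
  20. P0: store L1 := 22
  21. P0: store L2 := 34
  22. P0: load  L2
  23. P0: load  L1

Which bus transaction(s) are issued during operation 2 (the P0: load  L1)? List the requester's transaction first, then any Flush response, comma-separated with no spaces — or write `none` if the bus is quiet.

  op1 P1: load  L1 → I/E on L1; bus BusRd; mem=80
  op2 P0: load  L1 → S/S on L1; bus BusRd; mem=80
  op3 P0: store L1 := 45 → M/I on L1; bus BusUpgr; mem=80
  op4 P0: store L3 := 54 → M/I on L3; bus BusRdX; mem=50
  op5 P1: load  L1 → O/S on L1; bus BusRd; mem=80
  op6 P0: store L1 := 75 → M/I on L1; bus BusUpgr; mem=80
  op7 P0: load  L3 → M/I on L3; bus (none); mem=50
  op8 P1: store L1 := 80 → I/M on L1; bus BusRdX Flush; mem=75
  op9 P0: load  L1 → S/O on L1; bus BusRd; mem=75
  op10 P1: store L0 := 62 → I/M on L0; bus BusRdX; mem=50
  op11 P0: store L1 := 29 → M/I on L1; bus BusUpgr Flush; mem=80
  op12 P0: store L3 := 9 → M/I on L3; bus (none); mem=50
  op13 P0: store L3 := 73 → M/I on L3; bus (none); mem=50
  op14 P0: load  L2 → E/I on L2; bus BusRd; mem=50
  op15 P0: store L3 := 68 → M/I on L3; bus (none); mem=50
  op16 P1: store L2 := 94 → I/M on L2; bus BusRdX; mem=50
  op17 P0: store L1 := 10 → M/I on L1; bus (none); mem=80
  op18 P0: load  L1 → M/I on L1; bus (none); mem=80
  op19 P1: store L3 := 79 → I/M on L3; bus BusRdX Flush; mem=68
  op20 P0: store L1 := 22 → M/I on L1; bus (none); mem=80
  op21 P0: store L2 := 34 → M/I on L2; bus BusRdX Flush; mem=94
  op22 P0: load  L2 → M/I on L2; bus (none); mem=94
  op23 P0: load  L1 → M/I on L1; bus (none); mem=80

bus = BusRd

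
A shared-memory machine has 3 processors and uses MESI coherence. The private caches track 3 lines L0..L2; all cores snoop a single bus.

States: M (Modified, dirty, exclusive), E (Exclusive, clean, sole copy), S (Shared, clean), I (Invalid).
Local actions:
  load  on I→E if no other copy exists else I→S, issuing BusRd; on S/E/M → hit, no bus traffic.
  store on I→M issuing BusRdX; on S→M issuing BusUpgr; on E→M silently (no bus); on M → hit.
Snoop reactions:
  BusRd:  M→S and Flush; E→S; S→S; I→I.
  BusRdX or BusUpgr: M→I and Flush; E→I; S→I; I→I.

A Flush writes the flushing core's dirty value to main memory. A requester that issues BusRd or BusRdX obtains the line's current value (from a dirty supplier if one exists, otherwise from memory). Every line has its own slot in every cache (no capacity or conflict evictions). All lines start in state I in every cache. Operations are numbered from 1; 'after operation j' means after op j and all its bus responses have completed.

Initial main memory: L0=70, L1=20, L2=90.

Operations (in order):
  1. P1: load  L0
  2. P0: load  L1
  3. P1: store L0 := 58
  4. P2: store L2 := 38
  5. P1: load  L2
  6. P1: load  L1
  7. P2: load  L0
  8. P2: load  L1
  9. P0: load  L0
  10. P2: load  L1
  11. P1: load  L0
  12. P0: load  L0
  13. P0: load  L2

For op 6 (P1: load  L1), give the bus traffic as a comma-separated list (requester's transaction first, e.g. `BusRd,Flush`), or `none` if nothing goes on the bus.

bus = BusRd

  op1 P1: load  L0 → I/E/I on L0; bus BusRd; mem=70
  op2 P0: load  L1 → E/I/I on L1; bus BusRd; mem=20
  op3 P1: store L0 := 58 → I/M/I on L0; bus (none); mem=70
  op4 P2: store L2 := 38 → I/I/M on L2; bus BusRdX; mem=90
  op5 P1: load  L2 → I/S/S on L2; bus BusRd Flush; mem=38
  op6 P1: load  L1 → S/S/I on L1; bus BusRd; mem=20
  op7 P2: load  L0 → I/S/S on L0; bus BusRd Flush; mem=58
  op8 P2: load  L1 → S/S/S on L1; bus BusRd; mem=20
  op9 P0: load  L0 → S/S/S on L0; bus BusRd; mem=58
  op10 P2: load  L1 → S/S/S on L1; bus (none); mem=20
  op11 P1: load  L0 → S/S/S on L0; bus (none); mem=58
  op12 P0: load  L0 → S/S/S on L0; bus (none); mem=58
  op13 P0: load  L2 → S/S/S on L2; bus BusRd; mem=38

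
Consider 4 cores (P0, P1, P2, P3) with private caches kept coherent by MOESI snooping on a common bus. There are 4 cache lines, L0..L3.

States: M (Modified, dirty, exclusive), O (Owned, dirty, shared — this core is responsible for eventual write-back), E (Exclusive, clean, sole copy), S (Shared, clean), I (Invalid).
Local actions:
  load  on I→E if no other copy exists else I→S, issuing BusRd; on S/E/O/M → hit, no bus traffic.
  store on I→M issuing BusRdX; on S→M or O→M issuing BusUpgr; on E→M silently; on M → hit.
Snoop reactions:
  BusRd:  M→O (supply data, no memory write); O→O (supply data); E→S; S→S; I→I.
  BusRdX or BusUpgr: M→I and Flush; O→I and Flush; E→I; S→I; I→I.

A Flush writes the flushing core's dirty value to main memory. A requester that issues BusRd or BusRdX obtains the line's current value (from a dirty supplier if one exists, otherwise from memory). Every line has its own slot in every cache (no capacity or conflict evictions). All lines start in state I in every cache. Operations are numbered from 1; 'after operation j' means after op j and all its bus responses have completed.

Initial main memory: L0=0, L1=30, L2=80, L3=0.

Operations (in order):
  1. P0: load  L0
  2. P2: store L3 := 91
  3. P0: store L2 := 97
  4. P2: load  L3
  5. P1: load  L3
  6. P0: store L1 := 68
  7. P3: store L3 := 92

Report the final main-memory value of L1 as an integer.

memory[L1] = 30

  op1 P0: load  L0 → E/I/I/I on L0; bus BusRd; mem=0
  op2 P2: store L3 := 91 → I/I/M/I on L3; bus BusRdX; mem=0
  op3 P0: store L2 := 97 → M/I/I/I on L2; bus BusRdX; mem=80
  op4 P2: load  L3 → I/I/M/I on L3; bus (none); mem=0
  op5 P1: load  L3 → I/S/O/I on L3; bus BusRd; mem=0
  op6 P0: store L1 := 68 → M/I/I/I on L1; bus BusRdX; mem=30
  op7 P3: store L3 := 92 → I/I/I/M on L3; bus BusRdX Flush; mem=91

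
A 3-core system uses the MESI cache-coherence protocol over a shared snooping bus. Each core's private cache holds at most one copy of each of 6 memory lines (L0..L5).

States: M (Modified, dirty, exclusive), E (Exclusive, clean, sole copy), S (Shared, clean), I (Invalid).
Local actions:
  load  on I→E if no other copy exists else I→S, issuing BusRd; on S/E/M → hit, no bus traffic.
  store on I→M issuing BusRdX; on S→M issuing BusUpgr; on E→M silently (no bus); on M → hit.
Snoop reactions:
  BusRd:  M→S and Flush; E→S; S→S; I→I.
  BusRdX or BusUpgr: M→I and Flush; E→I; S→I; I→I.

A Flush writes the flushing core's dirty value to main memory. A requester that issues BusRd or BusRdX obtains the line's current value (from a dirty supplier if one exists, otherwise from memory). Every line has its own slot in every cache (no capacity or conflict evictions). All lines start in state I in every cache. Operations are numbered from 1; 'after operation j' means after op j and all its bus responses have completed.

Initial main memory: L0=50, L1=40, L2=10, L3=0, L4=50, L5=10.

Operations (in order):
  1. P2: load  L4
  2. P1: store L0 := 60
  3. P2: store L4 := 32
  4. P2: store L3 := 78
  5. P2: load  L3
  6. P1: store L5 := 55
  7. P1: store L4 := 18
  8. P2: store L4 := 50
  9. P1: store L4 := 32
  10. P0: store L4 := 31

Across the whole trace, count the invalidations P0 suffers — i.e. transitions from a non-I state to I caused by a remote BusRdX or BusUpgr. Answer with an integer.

step 1: P2: load  L4  ⟶  IIE  (L4)  txn=BusRd  M[L4]=50
step 2: P1: store L0 := 60  ⟶  IMI  (L0)  txn=BusRdX  M[L0]=50
step 3: P2: store L4 := 32  ⟶  IIM  (L4)  txn=∅  M[L4]=50
step 4: P2: store L3 := 78  ⟶  IIM  (L3)  txn=BusRdX  M[L3]=0
step 5: P2: load  L3  ⟶  IIM  (L3)  txn=∅  M[L3]=0
step 6: P1: store L5 := 55  ⟶  IMI  (L5)  txn=BusRdX  M[L5]=10
step 7: P1: store L4 := 18  ⟶  IMI  (L4)  txn=BusRdX+Flush  M[L4]=32
step 8: P2: store L4 := 50  ⟶  IIM  (L4)  txn=BusRdX+Flush  M[L4]=18
step 9: P1: store L4 := 32  ⟶  IMI  (L4)  txn=BusRdX+Flush  M[L4]=50
step 10: P0: store L4 := 31  ⟶  MII  (L4)  txn=BusRdX+Flush  M[L4]=32

invalidations = 0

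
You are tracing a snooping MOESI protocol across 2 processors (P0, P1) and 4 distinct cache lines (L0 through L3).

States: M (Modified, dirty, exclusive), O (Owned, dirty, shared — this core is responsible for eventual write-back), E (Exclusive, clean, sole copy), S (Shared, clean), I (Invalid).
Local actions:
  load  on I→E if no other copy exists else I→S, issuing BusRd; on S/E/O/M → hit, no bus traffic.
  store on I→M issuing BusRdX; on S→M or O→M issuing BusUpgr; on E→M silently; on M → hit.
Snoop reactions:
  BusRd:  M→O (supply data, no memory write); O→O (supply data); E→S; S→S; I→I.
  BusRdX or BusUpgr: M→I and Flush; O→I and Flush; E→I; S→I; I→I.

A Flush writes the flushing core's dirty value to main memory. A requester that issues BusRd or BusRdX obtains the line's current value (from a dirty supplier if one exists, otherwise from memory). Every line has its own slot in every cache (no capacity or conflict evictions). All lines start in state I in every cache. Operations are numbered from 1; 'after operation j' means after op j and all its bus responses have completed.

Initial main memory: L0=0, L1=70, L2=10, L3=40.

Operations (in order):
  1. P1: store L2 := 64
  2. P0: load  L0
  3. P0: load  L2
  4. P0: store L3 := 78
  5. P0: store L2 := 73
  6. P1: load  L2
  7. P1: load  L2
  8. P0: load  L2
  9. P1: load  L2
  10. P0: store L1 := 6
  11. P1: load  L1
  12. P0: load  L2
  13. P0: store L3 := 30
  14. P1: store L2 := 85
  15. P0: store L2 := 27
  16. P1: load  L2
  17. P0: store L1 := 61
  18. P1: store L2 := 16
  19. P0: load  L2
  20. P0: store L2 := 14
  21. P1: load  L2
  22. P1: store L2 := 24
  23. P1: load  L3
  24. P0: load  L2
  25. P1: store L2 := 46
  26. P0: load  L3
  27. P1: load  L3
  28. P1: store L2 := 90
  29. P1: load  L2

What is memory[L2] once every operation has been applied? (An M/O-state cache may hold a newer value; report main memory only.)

memory[L2] = 14

[1] P1: store L2 := 64 | P0:I, P1:M(64) | bus: BusRdX
[2] P0: load  L0 | P0:E(0), P1:I | bus: BusRd
[3] P0: load  L2 | P0:S(64), P1:O(64) | bus: BusRd
[4] P0: store L3 := 78 | P0:M(78), P1:I | bus: BusRdX
[5] P0: store L2 := 73 | P0:M(73), P1:I | bus: BusUpgr,Flush
[6] P1: load  L2 | P0:O(73), P1:S(73) | bus: BusRd
[7] P1: load  L2 | P0:O(73), P1:S(73) | bus: none
[8] P0: load  L2 | P0:O(73), P1:S(73) | bus: none
[9] P1: load  L2 | P0:O(73), P1:S(73) | bus: none
[10] P0: store L1 := 6 | P0:M(6), P1:I | bus: BusRdX
[11] P1: load  L1 | P0:O(6), P1:S(6) | bus: BusRd
[12] P0: load  L2 | P0:O(73), P1:S(73) | bus: none
[13] P0: store L3 := 30 | P0:M(30), P1:I | bus: none
[14] P1: store L2 := 85 | P0:I, P1:M(85) | bus: BusUpgr,Flush
[15] P0: store L2 := 27 | P0:M(27), P1:I | bus: BusRdX,Flush
[16] P1: load  L2 | P0:O(27), P1:S(27) | bus: BusRd
[17] P0: store L1 := 61 | P0:M(61), P1:I | bus: BusUpgr
[18] P1: store L2 := 16 | P0:I, P1:M(16) | bus: BusUpgr,Flush
[19] P0: load  L2 | P0:S(16), P1:O(16) | bus: BusRd
[20] P0: store L2 := 14 | P0:M(14), P1:I | bus: BusUpgr,Flush
[21] P1: load  L2 | P0:O(14), P1:S(14) | bus: BusRd
[22] P1: store L2 := 24 | P0:I, P1:M(24) | bus: BusUpgr,Flush
[23] P1: load  L3 | P0:O(30), P1:S(30) | bus: BusRd
[24] P0: load  L2 | P0:S(24), P1:O(24) | bus: BusRd
[25] P1: store L2 := 46 | P0:I, P1:M(46) | bus: BusUpgr
[26] P0: load  L3 | P0:O(30), P1:S(30) | bus: none
[27] P1: load  L3 | P0:O(30), P1:S(30) | bus: none
[28] P1: store L2 := 90 | P0:I, P1:M(90) | bus: none
[29] P1: load  L2 | P0:I, P1:M(90) | bus: none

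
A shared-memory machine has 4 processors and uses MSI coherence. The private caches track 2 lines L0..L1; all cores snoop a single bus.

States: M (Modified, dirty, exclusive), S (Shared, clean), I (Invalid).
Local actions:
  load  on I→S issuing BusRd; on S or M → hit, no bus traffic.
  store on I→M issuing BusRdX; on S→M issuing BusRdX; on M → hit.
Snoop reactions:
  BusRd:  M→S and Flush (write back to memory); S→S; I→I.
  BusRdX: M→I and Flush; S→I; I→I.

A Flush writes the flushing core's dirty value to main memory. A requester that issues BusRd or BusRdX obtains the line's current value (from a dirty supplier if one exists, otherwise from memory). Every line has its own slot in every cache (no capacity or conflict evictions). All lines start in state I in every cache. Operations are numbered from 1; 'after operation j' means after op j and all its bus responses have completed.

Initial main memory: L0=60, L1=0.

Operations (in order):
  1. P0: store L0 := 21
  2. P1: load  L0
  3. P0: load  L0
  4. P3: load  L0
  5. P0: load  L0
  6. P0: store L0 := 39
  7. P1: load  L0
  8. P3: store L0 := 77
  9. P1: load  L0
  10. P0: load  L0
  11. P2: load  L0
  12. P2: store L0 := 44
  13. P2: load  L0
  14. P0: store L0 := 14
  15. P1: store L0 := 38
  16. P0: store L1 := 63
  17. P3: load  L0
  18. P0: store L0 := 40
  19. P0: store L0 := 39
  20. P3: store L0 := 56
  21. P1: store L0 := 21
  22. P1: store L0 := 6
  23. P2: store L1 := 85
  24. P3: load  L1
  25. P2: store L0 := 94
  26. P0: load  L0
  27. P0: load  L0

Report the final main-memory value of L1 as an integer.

memory[L1] = 85

[1] P0: store L0 := 21 | P0:M(21), P1:I, P2:I, P3:I | bus: BusRdX
[2] P1: load  L0 | P0:S(21), P1:S(21), P2:I, P3:I | bus: BusRd,Flush
[3] P0: load  L0 | P0:S(21), P1:S(21), P2:I, P3:I | bus: none
[4] P3: load  L0 | P0:S(21), P1:S(21), P2:I, P3:S(21) | bus: BusRd
[5] P0: load  L0 | P0:S(21), P1:S(21), P2:I, P3:S(21) | bus: none
[6] P0: store L0 := 39 | P0:M(39), P1:I, P2:I, P3:I | bus: BusRdX
[7] P1: load  L0 | P0:S(39), P1:S(39), P2:I, P3:I | bus: BusRd,Flush
[8] P3: store L0 := 77 | P0:I, P1:I, P2:I, P3:M(77) | bus: BusRdX
[9] P1: load  L0 | P0:I, P1:S(77), P2:I, P3:S(77) | bus: BusRd,Flush
[10] P0: load  L0 | P0:S(77), P1:S(77), P2:I, P3:S(77) | bus: BusRd
[11] P2: load  L0 | P0:S(77), P1:S(77), P2:S(77), P3:S(77) | bus: BusRd
[12] P2: store L0 := 44 | P0:I, P1:I, P2:M(44), P3:I | bus: BusRdX
[13] P2: load  L0 | P0:I, P1:I, P2:M(44), P3:I | bus: none
[14] P0: store L0 := 14 | P0:M(14), P1:I, P2:I, P3:I | bus: BusRdX,Flush
[15] P1: store L0 := 38 | P0:I, P1:M(38), P2:I, P3:I | bus: BusRdX,Flush
[16] P0: store L1 := 63 | P0:M(63), P1:I, P2:I, P3:I | bus: BusRdX
[17] P3: load  L0 | P0:I, P1:S(38), P2:I, P3:S(38) | bus: BusRd,Flush
[18] P0: store L0 := 40 | P0:M(40), P1:I, P2:I, P3:I | bus: BusRdX
[19] P0: store L0 := 39 | P0:M(39), P1:I, P2:I, P3:I | bus: none
[20] P3: store L0 := 56 | P0:I, P1:I, P2:I, P3:M(56) | bus: BusRdX,Flush
[21] P1: store L0 := 21 | P0:I, P1:M(21), P2:I, P3:I | bus: BusRdX,Flush
[22] P1: store L0 := 6 | P0:I, P1:M(6), P2:I, P3:I | bus: none
[23] P2: store L1 := 85 | P0:I, P1:I, P2:M(85), P3:I | bus: BusRdX,Flush
[24] P3: load  L1 | P0:I, P1:I, P2:S(85), P3:S(85) | bus: BusRd,Flush
[25] P2: store L0 := 94 | P0:I, P1:I, P2:M(94), P3:I | bus: BusRdX,Flush
[26] P0: load  L0 | P0:S(94), P1:I, P2:S(94), P3:I | bus: BusRd,Flush
[27] P0: load  L0 | P0:S(94), P1:I, P2:S(94), P3:I | bus: none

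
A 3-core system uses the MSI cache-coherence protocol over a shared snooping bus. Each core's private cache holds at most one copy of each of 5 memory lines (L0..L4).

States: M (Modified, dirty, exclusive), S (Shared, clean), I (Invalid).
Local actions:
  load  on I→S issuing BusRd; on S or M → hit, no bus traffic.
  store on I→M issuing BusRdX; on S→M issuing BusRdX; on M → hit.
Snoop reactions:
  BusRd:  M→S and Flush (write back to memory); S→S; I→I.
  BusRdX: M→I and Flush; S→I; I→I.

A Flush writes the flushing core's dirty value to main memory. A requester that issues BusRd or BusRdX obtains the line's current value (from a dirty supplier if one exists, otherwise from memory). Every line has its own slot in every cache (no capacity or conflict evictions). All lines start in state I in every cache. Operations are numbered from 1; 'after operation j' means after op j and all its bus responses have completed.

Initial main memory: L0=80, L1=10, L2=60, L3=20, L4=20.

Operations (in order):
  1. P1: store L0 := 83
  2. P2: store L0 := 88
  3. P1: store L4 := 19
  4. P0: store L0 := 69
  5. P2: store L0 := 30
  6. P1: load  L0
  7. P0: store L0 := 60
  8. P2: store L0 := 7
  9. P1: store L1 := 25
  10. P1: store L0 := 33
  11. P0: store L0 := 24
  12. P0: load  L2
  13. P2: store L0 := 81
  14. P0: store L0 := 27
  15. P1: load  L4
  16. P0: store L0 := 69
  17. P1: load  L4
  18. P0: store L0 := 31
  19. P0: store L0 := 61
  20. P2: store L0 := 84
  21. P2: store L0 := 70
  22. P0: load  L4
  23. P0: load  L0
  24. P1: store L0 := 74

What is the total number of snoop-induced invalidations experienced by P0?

step 1: P1: store L0 := 83  ⟶  IMI  (L0)  txn=BusRdX  M[L0]=80
step 2: P2: store L0 := 88  ⟶  IIM  (L0)  txn=BusRdX+Flush  M[L0]=83
step 3: P1: store L4 := 19  ⟶  IMI  (L4)  txn=BusRdX  M[L4]=20
step 4: P0: store L0 := 69  ⟶  MII  (L0)  txn=BusRdX+Flush  M[L0]=88
step 5: P2: store L0 := 30  ⟶  IIM  (L0)  txn=BusRdX+Flush  M[L0]=69
step 6: P1: load  L0  ⟶  ISS  (L0)  txn=BusRd+Flush  M[L0]=30
step 7: P0: store L0 := 60  ⟶  MII  (L0)  txn=BusRdX  M[L0]=30
step 8: P2: store L0 := 7  ⟶  IIM  (L0)  txn=BusRdX+Flush  M[L0]=60
step 9: P1: store L1 := 25  ⟶  IMI  (L1)  txn=BusRdX  M[L1]=10
step 10: P1: store L0 := 33  ⟶  IMI  (L0)  txn=BusRdX+Flush  M[L0]=7
step 11: P0: store L0 := 24  ⟶  MII  (L0)  txn=BusRdX+Flush  M[L0]=33
step 12: P0: load  L2  ⟶  SII  (L2)  txn=BusRd  M[L2]=60
step 13: P2: store L0 := 81  ⟶  IIM  (L0)  txn=BusRdX+Flush  M[L0]=24
step 14: P0: store L0 := 27  ⟶  MII  (L0)  txn=BusRdX+Flush  M[L0]=81
step 15: P1: load  L4  ⟶  IMI  (L4)  txn=∅  M[L4]=20
step 16: P0: store L0 := 69  ⟶  MII  (L0)  txn=∅  M[L0]=81
step 17: P1: load  L4  ⟶  IMI  (L4)  txn=∅  M[L4]=20
step 18: P0: store L0 := 31  ⟶  MII  (L0)  txn=∅  M[L0]=81
step 19: P0: store L0 := 61  ⟶  MII  (L0)  txn=∅  M[L0]=81
step 20: P2: store L0 := 84  ⟶  IIM  (L0)  txn=BusRdX+Flush  M[L0]=61
step 21: P2: store L0 := 70  ⟶  IIM  (L0)  txn=∅  M[L0]=61
step 22: P0: load  L4  ⟶  SSI  (L4)  txn=BusRd+Flush  M[L4]=19
step 23: P0: load  L0  ⟶  SIS  (L0)  txn=BusRd+Flush  M[L0]=70
step 24: P1: store L0 := 74  ⟶  IMI  (L0)  txn=BusRdX  M[L0]=70

invalidations = 5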